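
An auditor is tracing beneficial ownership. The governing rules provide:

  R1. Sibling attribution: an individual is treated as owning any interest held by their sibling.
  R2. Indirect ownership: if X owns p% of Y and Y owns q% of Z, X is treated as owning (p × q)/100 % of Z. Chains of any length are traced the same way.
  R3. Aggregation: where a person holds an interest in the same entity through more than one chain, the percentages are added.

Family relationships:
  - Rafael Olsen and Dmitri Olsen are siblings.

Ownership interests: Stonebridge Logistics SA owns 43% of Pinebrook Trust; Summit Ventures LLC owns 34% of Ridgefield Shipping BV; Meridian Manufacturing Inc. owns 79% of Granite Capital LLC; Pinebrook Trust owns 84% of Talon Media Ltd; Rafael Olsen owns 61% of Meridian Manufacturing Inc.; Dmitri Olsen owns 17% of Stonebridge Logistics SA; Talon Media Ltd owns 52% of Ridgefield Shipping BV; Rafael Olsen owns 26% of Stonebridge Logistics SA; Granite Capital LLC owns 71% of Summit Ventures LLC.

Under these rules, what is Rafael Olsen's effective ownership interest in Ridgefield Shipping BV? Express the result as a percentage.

19.709498%

By sibling attribution (R1), Rafael Olsen is treated as also owning Dmitri Olsen's interest in Stonebridge Logistics SA, giving 26% + 17% = 43%.
Chain via Meridian Manufacturing Inc. → Granite Capital LLC → Summit Ventures LLC (R2): 61% × 79% × 71% × 34% = 11.633066% of Ridgefield Shipping BV.
Chain via Stonebridge Logistics SA → Pinebrook Trust → Talon Media Ltd (R2): 43% × 43% × 84% × 52% = 8.076432% of Ridgefield Shipping BV.
Aggregating (R3): 11.633066% + 8.076432% = 19.709498%.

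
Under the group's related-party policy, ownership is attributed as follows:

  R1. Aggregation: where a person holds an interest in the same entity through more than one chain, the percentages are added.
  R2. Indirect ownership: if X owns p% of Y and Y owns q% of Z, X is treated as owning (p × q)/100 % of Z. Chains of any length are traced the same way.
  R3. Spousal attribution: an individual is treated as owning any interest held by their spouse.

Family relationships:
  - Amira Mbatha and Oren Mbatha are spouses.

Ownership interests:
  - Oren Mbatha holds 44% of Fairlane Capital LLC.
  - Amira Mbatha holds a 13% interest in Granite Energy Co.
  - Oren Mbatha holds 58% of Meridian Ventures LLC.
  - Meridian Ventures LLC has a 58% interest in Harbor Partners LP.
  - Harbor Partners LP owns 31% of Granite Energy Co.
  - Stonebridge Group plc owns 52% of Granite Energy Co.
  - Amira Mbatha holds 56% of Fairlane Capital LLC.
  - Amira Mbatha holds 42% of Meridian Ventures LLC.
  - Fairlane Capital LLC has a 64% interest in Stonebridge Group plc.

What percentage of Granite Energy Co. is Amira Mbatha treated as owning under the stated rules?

By spousal attribution (R3), Amira Mbatha is treated as also owning Oren Mbatha's interest in Meridian Ventures LLC, giving 42% + 58% = 100%.
By spousal attribution (R3), Amira Mbatha is treated as also owning Oren Mbatha's interest in Fairlane Capital LLC, giving 56% + 44% = 100%.
Chain via Meridian Ventures LLC → Harbor Partners LP (R2): 100% × 58% × 31% = 17.98% of Granite Energy Co.
Chain via Fairlane Capital LLC → Stonebridge Group plc (R2): 100% × 64% × 52% = 33.28% of Granite Energy Co.
Direct interest in Granite Energy Co: 13%.
Aggregating (R1): 17.98% + 33.28% + 13% = 64.26%.

64.26%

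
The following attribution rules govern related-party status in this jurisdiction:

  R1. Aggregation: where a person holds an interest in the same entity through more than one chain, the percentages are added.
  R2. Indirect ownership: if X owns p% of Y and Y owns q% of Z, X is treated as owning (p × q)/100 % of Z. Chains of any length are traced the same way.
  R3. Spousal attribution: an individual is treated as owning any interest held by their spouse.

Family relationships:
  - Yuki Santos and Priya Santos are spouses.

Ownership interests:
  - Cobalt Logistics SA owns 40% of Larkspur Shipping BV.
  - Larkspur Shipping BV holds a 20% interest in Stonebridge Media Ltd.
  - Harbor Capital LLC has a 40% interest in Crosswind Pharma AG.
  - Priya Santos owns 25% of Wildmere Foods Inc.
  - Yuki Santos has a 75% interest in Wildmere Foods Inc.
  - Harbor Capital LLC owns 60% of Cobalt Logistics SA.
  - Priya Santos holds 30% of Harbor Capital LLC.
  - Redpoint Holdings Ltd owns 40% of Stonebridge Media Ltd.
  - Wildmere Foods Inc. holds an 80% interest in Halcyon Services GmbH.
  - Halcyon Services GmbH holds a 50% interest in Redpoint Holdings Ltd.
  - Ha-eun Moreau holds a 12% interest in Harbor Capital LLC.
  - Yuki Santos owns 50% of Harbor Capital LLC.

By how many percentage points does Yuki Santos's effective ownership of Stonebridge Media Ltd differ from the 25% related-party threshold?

5.16

By spousal attribution (R3), Yuki Santos is treated as also owning Priya Santos's interest in Wildmere Foods Inc, giving 75% + 25% = 100%.
By spousal attribution (R3), Yuki Santos is treated as also owning Priya Santos's interest in Harbor Capital LLC, giving 50% + 30% = 80%.
Chain via Wildmere Foods Inc. → Halcyon Services GmbH → Redpoint Holdings Ltd (R2): 100% × 80% × 50% × 40% = 16% of Stonebridge Media Ltd.
Chain via Harbor Capital LLC → Cobalt Logistics SA → Larkspur Shipping BV (R2): 80% × 60% × 40% × 20% = 3.84% of Stonebridge Media Ltd.
Aggregating (R1): 16% + 3.84% = 19.84%.
19.84% falls short of the 25% threshold by 5.16 percentage points.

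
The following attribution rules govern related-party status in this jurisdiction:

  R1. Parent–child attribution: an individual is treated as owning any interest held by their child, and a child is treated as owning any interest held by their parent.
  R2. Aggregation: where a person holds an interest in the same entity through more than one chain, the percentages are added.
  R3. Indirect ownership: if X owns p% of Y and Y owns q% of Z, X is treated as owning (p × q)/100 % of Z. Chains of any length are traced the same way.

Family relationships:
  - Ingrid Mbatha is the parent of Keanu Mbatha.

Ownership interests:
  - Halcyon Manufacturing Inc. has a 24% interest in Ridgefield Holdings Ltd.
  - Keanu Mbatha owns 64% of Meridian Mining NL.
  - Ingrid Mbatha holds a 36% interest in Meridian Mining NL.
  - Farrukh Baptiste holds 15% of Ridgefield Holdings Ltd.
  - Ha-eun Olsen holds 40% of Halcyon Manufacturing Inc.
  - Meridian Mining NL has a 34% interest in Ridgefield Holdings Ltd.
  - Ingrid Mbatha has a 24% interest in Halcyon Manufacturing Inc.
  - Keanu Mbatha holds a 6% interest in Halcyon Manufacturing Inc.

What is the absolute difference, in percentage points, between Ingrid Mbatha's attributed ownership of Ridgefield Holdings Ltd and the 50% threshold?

8.8

By parent–child attribution (R1), Ingrid Mbatha is treated as also owning Keanu Mbatha's interest in Meridian Mining NL, giving 36% + 64% = 100%.
By parent–child attribution (R1), Ingrid Mbatha is treated as also owning Keanu Mbatha's interest in Halcyon Manufacturing Inc, giving 24% + 6% = 30%.
Chain via Meridian Mining NL (R3): 100% × 34% = 34% of Ridgefield Holdings Ltd.
Chain via Halcyon Manufacturing Inc. (R3): 30% × 24% = 7.2% of Ridgefield Holdings Ltd.
Aggregating (R2): 34% + 7.2% = 41.2%.
41.2% falls short of the 50% threshold by 8.8 percentage points.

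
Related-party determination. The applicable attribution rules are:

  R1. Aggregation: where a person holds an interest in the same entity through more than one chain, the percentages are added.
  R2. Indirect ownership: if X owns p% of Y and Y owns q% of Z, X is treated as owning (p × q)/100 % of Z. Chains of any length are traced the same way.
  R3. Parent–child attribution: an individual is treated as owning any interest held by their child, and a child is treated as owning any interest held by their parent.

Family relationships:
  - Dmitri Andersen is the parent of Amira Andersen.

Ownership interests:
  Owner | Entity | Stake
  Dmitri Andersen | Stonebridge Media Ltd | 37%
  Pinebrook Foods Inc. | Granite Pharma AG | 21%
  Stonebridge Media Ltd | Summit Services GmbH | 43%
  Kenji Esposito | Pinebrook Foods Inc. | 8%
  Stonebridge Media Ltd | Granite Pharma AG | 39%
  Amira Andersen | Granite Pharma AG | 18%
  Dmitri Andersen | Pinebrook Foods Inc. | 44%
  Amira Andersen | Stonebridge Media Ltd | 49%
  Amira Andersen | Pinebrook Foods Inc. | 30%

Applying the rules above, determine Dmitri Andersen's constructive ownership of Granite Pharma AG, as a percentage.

By parent–child attribution (R3), Dmitri Andersen is treated as also owning Amira Andersen's interest in Pinebrook Foods Inc, giving 44% + 30% = 74%.
By parent–child attribution (R3), Dmitri Andersen is treated as also owning Amira Andersen's interest in Stonebridge Media Ltd, giving 37% + 49% = 86%.
By parent–child attribution (R3), Dmitri Andersen is treated as owning Amira Andersen's 18% interest in Granite Pharma AG.
Chain via Pinebrook Foods Inc. (R2): 74% × 21% = 15.54% of Granite Pharma AG.
Chain via Stonebridge Media Ltd (R2): 86% × 39% = 33.54% of Granite Pharma AG.
Direct interest in Granite Pharma AG: 18%.
Aggregating (R1): 15.54% + 33.54% + 18% = 67.08%.

67.08%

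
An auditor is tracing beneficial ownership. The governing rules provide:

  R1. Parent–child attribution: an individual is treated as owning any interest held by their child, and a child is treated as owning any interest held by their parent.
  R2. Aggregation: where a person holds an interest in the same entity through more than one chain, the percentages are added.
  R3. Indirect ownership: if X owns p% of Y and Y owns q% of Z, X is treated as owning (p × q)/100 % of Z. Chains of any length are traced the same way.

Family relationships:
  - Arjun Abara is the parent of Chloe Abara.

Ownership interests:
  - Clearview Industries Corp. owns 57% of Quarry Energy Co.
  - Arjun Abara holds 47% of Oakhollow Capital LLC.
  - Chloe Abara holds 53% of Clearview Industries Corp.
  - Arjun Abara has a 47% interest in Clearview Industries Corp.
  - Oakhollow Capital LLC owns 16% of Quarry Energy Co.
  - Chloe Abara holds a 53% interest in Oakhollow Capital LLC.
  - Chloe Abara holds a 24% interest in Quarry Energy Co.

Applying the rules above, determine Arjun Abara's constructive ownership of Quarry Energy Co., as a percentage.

By parent–child attribution (R1), Arjun Abara is treated as also owning Chloe Abara's interest in Oakhollow Capital LLC, giving 47% + 53% = 100%.
By parent–child attribution (R1), Arjun Abara is treated as also owning Chloe Abara's interest in Clearview Industries Corp, giving 47% + 53% = 100%.
By parent–child attribution (R1), Arjun Abara is treated as owning Chloe Abara's 24% interest in Quarry Energy Co.
Chain via Oakhollow Capital LLC (R3): 100% × 16% = 16% of Quarry Energy Co.
Chain via Clearview Industries Corp. (R3): 100% × 57% = 57% of Quarry Energy Co.
Direct interest in Quarry Energy Co: 24%.
Aggregating (R2): 16% + 57% + 24% = 97%.

97%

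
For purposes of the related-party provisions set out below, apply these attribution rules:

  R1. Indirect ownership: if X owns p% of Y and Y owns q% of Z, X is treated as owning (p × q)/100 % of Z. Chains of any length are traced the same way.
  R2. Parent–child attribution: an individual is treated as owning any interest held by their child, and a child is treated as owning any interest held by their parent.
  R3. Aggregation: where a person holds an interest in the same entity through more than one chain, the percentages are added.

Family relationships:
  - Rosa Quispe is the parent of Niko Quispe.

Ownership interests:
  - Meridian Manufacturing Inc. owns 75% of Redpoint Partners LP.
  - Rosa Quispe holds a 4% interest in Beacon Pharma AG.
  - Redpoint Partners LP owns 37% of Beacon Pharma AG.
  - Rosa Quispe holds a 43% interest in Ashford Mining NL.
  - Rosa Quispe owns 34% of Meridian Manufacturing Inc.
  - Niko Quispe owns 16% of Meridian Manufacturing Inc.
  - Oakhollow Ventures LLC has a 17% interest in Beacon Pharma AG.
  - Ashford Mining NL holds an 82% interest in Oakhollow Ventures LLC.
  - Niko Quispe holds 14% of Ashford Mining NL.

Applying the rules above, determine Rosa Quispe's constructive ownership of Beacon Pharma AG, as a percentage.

25.8208%

By parent–child attribution (R2), Rosa Quispe is treated as also owning Niko Quispe's interest in Meridian Manufacturing Inc, giving 34% + 16% = 50%.
By parent–child attribution (R2), Rosa Quispe is treated as also owning Niko Quispe's interest in Ashford Mining NL, giving 43% + 14% = 57%.
Chain via Meridian Manufacturing Inc. → Redpoint Partners LP (R1): 50% × 75% × 37% = 13.875% of Beacon Pharma AG.
Chain via Ashford Mining NL → Oakhollow Ventures LLC (R1): 57% × 82% × 17% = 7.9458% of Beacon Pharma AG.
Direct interest in Beacon Pharma AG: 4%.
Aggregating (R3): 13.875% + 7.9458% + 4% = 25.8208%.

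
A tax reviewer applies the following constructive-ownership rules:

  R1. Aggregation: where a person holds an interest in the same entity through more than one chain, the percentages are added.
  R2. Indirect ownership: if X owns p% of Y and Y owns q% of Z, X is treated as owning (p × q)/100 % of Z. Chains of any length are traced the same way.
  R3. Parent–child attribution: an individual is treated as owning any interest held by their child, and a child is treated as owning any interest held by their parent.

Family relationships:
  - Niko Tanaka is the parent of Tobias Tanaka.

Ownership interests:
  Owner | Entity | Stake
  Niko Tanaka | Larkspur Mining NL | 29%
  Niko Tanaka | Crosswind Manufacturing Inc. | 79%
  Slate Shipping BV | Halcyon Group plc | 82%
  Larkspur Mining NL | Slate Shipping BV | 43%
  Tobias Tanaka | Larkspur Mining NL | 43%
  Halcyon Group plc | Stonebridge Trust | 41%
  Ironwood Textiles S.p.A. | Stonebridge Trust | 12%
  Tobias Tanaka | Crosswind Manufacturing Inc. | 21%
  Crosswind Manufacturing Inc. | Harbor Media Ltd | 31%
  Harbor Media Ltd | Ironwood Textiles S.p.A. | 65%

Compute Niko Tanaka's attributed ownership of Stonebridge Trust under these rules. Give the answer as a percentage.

By parent–child attribution (R3), Niko Tanaka is treated as also owning Tobias Tanaka's interest in Larkspur Mining NL, giving 29% + 43% = 72%.
By parent–child attribution (R3), Niko Tanaka is treated as also owning Tobias Tanaka's interest in Crosswind Manufacturing Inc, giving 79% + 21% = 100%.
Chain via Larkspur Mining NL → Slate Shipping BV → Halcyon Group plc (R2): 72% × 43% × 82% × 41% = 10.408752% of Stonebridge Trust.
Chain via Crosswind Manufacturing Inc. → Harbor Media Ltd → Ironwood Textiles S.p.A. (R2): 100% × 31% × 65% × 12% = 2.418% of Stonebridge Trust.
Aggregating (R1): 10.408752% + 2.418% = 12.826752%.

12.826752%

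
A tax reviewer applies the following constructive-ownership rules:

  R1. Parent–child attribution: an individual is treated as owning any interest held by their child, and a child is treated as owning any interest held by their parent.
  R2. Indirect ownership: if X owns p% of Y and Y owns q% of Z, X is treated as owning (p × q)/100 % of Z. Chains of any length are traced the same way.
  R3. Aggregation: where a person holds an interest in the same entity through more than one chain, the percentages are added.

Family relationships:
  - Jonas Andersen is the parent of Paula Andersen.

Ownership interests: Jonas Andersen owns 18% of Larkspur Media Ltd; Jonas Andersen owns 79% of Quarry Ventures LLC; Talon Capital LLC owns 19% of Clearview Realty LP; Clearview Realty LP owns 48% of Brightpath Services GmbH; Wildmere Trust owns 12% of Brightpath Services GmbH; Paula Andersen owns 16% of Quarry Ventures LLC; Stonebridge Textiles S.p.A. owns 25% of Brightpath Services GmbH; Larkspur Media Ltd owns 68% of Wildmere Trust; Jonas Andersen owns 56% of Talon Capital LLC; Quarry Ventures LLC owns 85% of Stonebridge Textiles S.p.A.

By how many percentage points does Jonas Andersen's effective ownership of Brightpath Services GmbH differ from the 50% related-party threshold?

23.2365

By parent–child attribution (R1), Jonas Andersen is treated as also owning Paula Andersen's interest in Quarry Ventures LLC, giving 79% + 16% = 95%.
Chain via Quarry Ventures LLC → Stonebridge Textiles S.p.A. (R2): 95% × 85% × 25% = 20.1875% of Brightpath Services GmbH.
Chain via Larkspur Media Ltd → Wildmere Trust (R2): 18% × 68% × 12% = 1.4688% of Brightpath Services GmbH.
Chain via Talon Capital LLC → Clearview Realty LP (R2): 56% × 19% × 48% = 5.1072% of Brightpath Services GmbH.
Aggregating (R3): 20.1875% + 1.4688% + 5.1072% = 26.7635%.
26.7635% falls short of the 50% threshold by 23.2365 percentage points.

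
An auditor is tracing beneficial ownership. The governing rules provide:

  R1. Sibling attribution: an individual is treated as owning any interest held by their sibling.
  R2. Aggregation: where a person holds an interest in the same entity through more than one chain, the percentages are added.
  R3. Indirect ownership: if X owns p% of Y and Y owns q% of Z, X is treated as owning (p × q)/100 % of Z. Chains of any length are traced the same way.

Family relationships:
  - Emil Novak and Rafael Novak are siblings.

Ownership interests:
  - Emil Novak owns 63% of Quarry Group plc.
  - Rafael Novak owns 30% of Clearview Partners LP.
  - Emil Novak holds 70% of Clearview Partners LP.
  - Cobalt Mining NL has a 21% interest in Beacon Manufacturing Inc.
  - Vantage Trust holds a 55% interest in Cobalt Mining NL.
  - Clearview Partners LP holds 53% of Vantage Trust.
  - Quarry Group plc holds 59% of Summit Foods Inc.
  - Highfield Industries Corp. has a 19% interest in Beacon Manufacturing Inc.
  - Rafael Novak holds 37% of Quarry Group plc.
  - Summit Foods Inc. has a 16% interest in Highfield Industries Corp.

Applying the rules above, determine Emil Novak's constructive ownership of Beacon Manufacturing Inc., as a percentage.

7.9151%

By sibling attribution (R1), Emil Novak is treated as also owning Rafael Novak's interest in Clearview Partners LP, giving 70% + 30% = 100%.
By sibling attribution (R1), Emil Novak is treated as also owning Rafael Novak's interest in Quarry Group plc, giving 63% + 37% = 100%.
Chain via Clearview Partners LP → Vantage Trust → Cobalt Mining NL (R3): 100% × 53% × 55% × 21% = 6.1215% of Beacon Manufacturing Inc.
Chain via Quarry Group plc → Summit Foods Inc. → Highfield Industries Corp. (R3): 100% × 59% × 16% × 19% = 1.7936% of Beacon Manufacturing Inc.
Aggregating (R2): 6.1215% + 1.7936% = 7.9151%.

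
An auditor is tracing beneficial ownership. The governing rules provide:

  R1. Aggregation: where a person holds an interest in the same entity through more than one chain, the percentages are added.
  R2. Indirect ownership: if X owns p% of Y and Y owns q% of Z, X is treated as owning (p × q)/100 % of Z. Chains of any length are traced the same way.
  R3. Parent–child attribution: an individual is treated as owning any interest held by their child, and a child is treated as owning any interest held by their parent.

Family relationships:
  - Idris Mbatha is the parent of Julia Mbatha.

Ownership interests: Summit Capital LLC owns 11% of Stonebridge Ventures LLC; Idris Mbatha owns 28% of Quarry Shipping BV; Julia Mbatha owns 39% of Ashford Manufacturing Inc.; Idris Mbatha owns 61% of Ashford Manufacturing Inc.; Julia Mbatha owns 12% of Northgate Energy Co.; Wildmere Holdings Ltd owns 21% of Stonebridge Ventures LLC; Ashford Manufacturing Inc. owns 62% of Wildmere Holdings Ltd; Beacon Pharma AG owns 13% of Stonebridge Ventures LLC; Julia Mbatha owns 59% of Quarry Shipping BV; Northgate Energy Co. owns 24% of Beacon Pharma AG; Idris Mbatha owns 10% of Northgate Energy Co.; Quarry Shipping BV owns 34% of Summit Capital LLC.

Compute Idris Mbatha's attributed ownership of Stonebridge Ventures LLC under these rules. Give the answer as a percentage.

By parent–child attribution (R3), Idris Mbatha is treated as also owning Julia Mbatha's interest in Ashford Manufacturing Inc, giving 61% + 39% = 100%.
By parent–child attribution (R3), Idris Mbatha is treated as also owning Julia Mbatha's interest in Quarry Shipping BV, giving 28% + 59% = 87%.
By parent–child attribution (R3), Idris Mbatha is treated as also owning Julia Mbatha's interest in Northgate Energy Co, giving 10% + 12% = 22%.
Chain via Ashford Manufacturing Inc. → Wildmere Holdings Ltd (R2): 100% × 62% × 21% = 13.02% of Stonebridge Ventures LLC.
Chain via Quarry Shipping BV → Summit Capital LLC (R2): 87% × 34% × 11% = 3.2538% of Stonebridge Ventures LLC.
Chain via Northgate Energy Co. → Beacon Pharma AG (R2): 22% × 24% × 13% = 0.6864% of Stonebridge Ventures LLC.
Aggregating (R1): 13.02% + 3.2538% + 0.6864% = 16.9602%.

16.9602%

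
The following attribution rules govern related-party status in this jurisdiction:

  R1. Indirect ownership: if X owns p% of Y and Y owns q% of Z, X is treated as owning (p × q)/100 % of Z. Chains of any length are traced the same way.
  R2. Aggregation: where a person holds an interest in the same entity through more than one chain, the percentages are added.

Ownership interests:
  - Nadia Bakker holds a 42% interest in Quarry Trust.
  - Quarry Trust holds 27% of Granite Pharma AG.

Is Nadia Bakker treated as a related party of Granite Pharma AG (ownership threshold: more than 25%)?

Chain via Quarry Trust (R1): 42% × 27% = 11.34% of Granite Pharma AG.
11.34% does not exceed the 25% threshold, so Nadia is not a related party to Granite Pharma AG.

No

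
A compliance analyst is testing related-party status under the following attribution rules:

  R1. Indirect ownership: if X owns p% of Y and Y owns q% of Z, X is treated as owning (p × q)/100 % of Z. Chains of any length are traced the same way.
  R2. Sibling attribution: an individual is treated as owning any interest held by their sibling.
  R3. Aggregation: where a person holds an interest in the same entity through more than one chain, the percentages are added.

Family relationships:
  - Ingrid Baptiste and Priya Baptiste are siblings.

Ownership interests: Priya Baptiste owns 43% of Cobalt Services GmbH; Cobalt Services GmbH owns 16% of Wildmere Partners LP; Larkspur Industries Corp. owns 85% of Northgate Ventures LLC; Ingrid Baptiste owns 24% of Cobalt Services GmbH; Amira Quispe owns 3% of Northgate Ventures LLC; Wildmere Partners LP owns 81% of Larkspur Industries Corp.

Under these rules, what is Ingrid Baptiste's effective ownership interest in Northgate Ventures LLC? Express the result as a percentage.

By sibling attribution (R2), Ingrid Baptiste is treated as also owning Priya Baptiste's interest in Cobalt Services GmbH, giving 24% + 43% = 67%.
Chain via Cobalt Services GmbH → Wildmere Partners LP → Larkspur Industries Corp. (R1): 67% × 16% × 81% × 85% = 7.38072% of Northgate Ventures LLC.

7.38072%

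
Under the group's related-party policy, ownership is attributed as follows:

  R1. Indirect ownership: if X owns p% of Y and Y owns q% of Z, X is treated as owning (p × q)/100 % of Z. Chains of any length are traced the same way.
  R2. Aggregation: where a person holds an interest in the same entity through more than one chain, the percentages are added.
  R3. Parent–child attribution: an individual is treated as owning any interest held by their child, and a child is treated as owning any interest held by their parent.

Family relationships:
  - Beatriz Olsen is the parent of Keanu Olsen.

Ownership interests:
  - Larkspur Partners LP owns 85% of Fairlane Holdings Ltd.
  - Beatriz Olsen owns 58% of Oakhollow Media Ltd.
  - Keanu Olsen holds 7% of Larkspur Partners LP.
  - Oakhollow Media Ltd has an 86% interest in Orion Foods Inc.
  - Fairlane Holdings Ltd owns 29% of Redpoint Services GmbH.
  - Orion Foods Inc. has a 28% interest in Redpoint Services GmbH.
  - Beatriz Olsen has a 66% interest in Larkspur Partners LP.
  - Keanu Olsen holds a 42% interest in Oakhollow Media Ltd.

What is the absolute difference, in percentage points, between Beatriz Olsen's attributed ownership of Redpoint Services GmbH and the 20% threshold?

22.0745

By parent–child attribution (R3), Beatriz Olsen is treated as also owning Keanu Olsen's interest in Oakhollow Media Ltd, giving 58% + 42% = 100%.
By parent–child attribution (R3), Beatriz Olsen is treated as also owning Keanu Olsen's interest in Larkspur Partners LP, giving 66% + 7% = 73%.
Chain via Oakhollow Media Ltd → Orion Foods Inc. (R1): 100% × 86% × 28% = 24.08% of Redpoint Services GmbH.
Chain via Larkspur Partners LP → Fairlane Holdings Ltd (R1): 73% × 85% × 29% = 17.9945% of Redpoint Services GmbH.
Aggregating (R2): 24.08% + 17.9945% = 42.0745%.
42.0745% exceeds the 20% threshold by 22.0745 percentage points.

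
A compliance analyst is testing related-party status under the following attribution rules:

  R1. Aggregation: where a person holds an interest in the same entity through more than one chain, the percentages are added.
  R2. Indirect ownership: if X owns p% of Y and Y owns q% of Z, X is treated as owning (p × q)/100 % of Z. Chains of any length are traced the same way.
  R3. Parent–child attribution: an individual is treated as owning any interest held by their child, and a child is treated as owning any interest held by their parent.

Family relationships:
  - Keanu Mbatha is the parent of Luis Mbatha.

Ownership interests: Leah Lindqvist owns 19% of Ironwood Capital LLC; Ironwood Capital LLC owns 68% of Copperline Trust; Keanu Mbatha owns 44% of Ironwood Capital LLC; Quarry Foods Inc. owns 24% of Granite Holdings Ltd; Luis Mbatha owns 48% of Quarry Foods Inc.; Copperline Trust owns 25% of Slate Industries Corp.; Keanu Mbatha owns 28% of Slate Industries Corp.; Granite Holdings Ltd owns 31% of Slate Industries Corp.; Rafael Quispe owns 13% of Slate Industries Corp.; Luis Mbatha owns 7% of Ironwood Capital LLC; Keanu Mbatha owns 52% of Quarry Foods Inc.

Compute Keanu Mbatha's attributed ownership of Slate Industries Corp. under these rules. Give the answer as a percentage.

44.11%

By parent–child attribution (R3), Keanu Mbatha is treated as also owning Luis Mbatha's interest in Ironwood Capital LLC, giving 44% + 7% = 51%.
By parent–child attribution (R3), Keanu Mbatha is treated as also owning Luis Mbatha's interest in Quarry Foods Inc, giving 52% + 48% = 100%.
Chain via Ironwood Capital LLC → Copperline Trust (R2): 51% × 68% × 25% = 8.67% of Slate Industries Corp.
Chain via Quarry Foods Inc. → Granite Holdings Ltd (R2): 100% × 24% × 31% = 7.44% of Slate Industries Corp.
Direct interest in Slate Industries Corp: 28%.
Aggregating (R1): 8.67% + 7.44% + 28% = 44.11%.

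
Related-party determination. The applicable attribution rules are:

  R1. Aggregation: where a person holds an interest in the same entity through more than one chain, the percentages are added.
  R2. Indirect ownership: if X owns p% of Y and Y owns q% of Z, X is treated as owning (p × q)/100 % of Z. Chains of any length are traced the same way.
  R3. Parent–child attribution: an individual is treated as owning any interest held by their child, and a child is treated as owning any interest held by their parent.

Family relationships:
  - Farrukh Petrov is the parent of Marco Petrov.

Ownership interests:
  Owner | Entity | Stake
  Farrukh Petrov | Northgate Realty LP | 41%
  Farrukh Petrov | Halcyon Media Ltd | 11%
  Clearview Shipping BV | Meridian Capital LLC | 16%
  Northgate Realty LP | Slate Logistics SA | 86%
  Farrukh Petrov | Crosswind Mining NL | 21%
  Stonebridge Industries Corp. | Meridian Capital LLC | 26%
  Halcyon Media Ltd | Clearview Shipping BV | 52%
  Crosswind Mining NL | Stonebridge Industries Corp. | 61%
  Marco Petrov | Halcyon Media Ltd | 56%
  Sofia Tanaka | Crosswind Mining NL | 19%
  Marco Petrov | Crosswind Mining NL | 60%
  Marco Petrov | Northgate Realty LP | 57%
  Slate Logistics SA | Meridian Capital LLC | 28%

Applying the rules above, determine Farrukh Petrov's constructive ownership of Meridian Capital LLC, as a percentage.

By parent–child attribution (R3), Farrukh Petrov is treated as also owning Marco Petrov's interest in Crosswind Mining NL, giving 21% + 60% = 81%.
By parent–child attribution (R3), Farrukh Petrov is treated as also owning Marco Petrov's interest in Halcyon Media Ltd, giving 11% + 56% = 67%.
By parent–child attribution (R3), Farrukh Petrov is treated as also owning Marco Petrov's interest in Northgate Realty LP, giving 41% + 57% = 98%.
Chain via Crosswind Mining NL → Stonebridge Industries Corp. (R2): 81% × 61% × 26% = 12.8466% of Meridian Capital LLC.
Chain via Halcyon Media Ltd → Clearview Shipping BV (R2): 67% × 52% × 16% = 5.5744% of Meridian Capital LLC.
Chain via Northgate Realty LP → Slate Logistics SA (R2): 98% × 86% × 28% = 23.5984% of Meridian Capital LLC.
Aggregating (R1): 12.8466% + 5.5744% + 23.5984% = 42.0194%.

42.0194%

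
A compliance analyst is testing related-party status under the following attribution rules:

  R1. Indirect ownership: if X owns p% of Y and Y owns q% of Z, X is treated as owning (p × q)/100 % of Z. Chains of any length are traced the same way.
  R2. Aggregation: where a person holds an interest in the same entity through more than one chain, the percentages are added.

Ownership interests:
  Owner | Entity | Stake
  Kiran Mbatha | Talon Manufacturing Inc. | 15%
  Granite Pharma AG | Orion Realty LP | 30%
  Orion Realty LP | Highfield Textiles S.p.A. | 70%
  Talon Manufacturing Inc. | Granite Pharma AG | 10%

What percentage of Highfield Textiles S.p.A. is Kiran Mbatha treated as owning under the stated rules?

0.315%

Chain via Talon Manufacturing Inc. → Granite Pharma AG → Orion Realty LP (R1): 15% × 10% × 30% × 70% = 0.315% of Highfield Textiles S.p.A.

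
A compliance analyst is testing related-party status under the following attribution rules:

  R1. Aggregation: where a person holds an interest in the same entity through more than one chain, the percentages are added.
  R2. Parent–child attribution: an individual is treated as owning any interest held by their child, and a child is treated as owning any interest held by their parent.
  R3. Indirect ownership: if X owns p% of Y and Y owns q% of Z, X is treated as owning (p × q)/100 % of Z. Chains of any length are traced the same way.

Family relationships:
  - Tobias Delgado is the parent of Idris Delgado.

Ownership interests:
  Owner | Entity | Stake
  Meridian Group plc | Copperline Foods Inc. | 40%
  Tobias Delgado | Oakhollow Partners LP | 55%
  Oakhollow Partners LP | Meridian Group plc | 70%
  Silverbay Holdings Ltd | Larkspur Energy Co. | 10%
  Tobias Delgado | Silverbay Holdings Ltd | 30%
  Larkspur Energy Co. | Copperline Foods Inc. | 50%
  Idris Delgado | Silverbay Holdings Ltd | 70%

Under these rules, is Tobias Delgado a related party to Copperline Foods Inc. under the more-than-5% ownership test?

Yes

By parent–child attribution (R2), Tobias Delgado is treated as also owning Idris Delgado's interest in Silverbay Holdings Ltd, giving 30% + 70% = 100%.
Chain via Oakhollow Partners LP → Meridian Group plc (R3): 55% × 70% × 40% = 15.4% of Copperline Foods Inc.
Chain via Silverbay Holdings Ltd → Larkspur Energy Co. (R3): 100% × 10% × 50% = 5% of Copperline Foods Inc.
Aggregating (R1): 15.4% + 5% = 20.4%.
20.4% exceeds the 5% threshold, so Tobias is a related party to Copperline Foods Inc.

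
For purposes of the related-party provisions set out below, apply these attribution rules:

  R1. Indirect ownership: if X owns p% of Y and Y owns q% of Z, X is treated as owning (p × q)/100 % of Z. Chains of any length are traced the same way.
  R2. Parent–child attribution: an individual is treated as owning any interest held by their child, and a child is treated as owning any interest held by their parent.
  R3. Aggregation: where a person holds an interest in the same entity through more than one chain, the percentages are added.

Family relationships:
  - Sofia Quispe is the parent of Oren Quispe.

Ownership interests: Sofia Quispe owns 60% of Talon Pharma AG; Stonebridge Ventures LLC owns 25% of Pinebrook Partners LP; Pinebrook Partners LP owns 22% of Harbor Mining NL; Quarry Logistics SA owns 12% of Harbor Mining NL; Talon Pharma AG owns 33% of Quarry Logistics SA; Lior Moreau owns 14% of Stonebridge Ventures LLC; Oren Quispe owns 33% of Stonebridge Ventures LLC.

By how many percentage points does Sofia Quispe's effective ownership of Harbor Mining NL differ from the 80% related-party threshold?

By parent–child attribution (R2), Sofia Quispe is treated as owning Oren Quispe's 33% interest in Stonebridge Ventures LLC.
Chain via Talon Pharma AG → Quarry Logistics SA (R1): 60% × 33% × 12% = 2.376% of Harbor Mining NL.
Chain via Stonebridge Ventures LLC → Pinebrook Partners LP (R1): 33% × 25% × 22% = 1.815% of Harbor Mining NL.
Aggregating (R3): 2.376% + 1.815% = 4.191%.
4.191% falls short of the 80% threshold by 75.809 percentage points.

75.809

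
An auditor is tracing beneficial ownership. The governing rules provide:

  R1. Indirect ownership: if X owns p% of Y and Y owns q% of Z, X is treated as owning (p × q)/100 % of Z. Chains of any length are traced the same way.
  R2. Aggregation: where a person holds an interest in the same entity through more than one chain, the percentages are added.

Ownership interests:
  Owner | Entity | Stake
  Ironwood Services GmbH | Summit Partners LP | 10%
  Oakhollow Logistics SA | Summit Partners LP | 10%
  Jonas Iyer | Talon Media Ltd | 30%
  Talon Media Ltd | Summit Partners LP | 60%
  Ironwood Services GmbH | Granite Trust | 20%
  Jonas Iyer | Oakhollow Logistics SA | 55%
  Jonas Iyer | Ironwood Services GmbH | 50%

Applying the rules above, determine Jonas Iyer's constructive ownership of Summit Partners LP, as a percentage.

28.5%

Chain via Oakhollow Logistics SA (R1): 55% × 10% = 5.5% of Summit Partners LP.
Chain via Ironwood Services GmbH (R1): 50% × 10% = 5% of Summit Partners LP.
Chain via Talon Media Ltd (R1): 30% × 60% = 18% of Summit Partners LP.
Aggregating (R2): 5.5% + 5% + 18% = 28.5%.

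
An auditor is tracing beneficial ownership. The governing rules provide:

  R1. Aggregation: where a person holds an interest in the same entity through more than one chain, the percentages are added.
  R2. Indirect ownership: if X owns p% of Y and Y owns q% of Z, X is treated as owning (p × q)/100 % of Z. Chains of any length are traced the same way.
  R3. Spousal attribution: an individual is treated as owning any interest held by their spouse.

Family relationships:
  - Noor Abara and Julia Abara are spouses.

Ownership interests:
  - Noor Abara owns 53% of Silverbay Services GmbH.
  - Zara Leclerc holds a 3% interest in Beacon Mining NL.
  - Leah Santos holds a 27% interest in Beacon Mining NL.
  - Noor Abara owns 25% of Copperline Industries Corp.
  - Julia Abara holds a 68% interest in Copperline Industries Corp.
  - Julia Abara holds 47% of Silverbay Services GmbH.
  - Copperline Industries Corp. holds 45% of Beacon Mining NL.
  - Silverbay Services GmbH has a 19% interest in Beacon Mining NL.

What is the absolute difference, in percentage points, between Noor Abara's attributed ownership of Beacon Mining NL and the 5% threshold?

By spousal attribution (R3), Noor Abara is treated as also owning Julia Abara's interest in Copperline Industries Corp, giving 25% + 68% = 93%.
By spousal attribution (R3), Noor Abara is treated as also owning Julia Abara's interest in Silverbay Services GmbH, giving 53% + 47% = 100%.
Chain via Copperline Industries Corp. (R2): 93% × 45% = 41.85% of Beacon Mining NL.
Chain via Silverbay Services GmbH (R2): 100% × 19% = 19% of Beacon Mining NL.
Aggregating (R1): 41.85% + 19% = 60.85%.
60.85% exceeds the 5% threshold by 55.85 percentage points.

55.85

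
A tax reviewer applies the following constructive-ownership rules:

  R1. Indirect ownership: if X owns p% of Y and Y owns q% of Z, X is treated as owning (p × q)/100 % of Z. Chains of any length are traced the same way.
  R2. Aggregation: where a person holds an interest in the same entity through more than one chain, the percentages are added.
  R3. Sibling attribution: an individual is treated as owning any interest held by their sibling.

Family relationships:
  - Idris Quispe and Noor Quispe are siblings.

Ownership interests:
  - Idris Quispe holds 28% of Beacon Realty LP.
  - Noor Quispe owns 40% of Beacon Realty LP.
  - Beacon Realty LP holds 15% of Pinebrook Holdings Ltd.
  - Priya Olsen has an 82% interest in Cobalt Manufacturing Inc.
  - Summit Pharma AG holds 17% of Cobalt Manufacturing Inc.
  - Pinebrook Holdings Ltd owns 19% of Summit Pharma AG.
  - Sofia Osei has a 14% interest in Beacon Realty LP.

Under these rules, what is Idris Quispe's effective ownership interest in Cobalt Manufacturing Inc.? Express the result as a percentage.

0.32946%

By sibling attribution (R3), Idris Quispe is treated as also owning Noor Quispe's interest in Beacon Realty LP, giving 28% + 40% = 68%.
Chain via Beacon Realty LP → Pinebrook Holdings Ltd → Summit Pharma AG (R1): 68% × 15% × 19% × 17% = 0.32946% of Cobalt Manufacturing Inc.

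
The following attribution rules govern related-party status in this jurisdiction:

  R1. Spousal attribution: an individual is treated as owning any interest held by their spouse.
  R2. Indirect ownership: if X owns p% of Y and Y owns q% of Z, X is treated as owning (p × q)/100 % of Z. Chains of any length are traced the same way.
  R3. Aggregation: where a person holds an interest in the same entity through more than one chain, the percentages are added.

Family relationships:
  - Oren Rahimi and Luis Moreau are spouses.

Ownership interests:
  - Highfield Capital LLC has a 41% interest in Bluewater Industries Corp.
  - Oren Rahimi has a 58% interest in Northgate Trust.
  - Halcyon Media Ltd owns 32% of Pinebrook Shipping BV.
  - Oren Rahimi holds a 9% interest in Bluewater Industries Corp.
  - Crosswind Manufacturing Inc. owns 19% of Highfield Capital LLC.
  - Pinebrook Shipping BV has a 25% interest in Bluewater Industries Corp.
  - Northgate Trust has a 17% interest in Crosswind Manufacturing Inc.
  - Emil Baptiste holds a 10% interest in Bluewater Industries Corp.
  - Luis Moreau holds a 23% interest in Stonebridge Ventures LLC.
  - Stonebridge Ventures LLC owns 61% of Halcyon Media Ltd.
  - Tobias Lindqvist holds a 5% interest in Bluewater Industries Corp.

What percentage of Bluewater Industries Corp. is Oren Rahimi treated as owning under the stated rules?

10.890494%

By spousal attribution (R1), Oren Rahimi is treated as owning Luis Moreau's 23% interest in Stonebridge Ventures LLC.
Chain via Northgate Trust → Crosswind Manufacturing Inc. → Highfield Capital LLC (R2): 58% × 17% × 19% × 41% = 0.768094% of Bluewater Industries Corp.
Direct interest in Bluewater Industries Corp: 9%.
Chain via Stonebridge Ventures LLC → Halcyon Media Ltd → Pinebrook Shipping BV (R2): 23% × 61% × 32% × 25% = 1.1224% of Bluewater Industries Corp.
Aggregating (R3): 0.768094% + 9% + 1.1224% = 10.890494%.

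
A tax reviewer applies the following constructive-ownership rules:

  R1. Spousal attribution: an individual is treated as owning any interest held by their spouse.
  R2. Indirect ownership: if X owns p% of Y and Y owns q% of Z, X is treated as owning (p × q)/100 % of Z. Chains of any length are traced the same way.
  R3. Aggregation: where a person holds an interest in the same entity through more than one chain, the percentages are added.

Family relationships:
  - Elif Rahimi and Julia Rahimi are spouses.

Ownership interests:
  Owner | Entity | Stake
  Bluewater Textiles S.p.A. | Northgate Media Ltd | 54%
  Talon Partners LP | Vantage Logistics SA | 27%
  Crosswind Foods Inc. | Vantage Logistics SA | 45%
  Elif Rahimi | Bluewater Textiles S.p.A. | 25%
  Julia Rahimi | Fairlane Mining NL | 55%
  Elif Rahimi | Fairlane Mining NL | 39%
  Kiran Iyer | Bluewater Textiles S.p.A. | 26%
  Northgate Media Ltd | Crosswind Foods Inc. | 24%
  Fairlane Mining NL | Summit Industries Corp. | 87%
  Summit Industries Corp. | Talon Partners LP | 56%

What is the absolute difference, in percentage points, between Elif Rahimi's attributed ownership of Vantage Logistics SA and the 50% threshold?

By spousal attribution (R1), Elif Rahimi is treated as also owning Julia Rahimi's interest in Fairlane Mining NL, giving 39% + 55% = 94%.
Chain via Fairlane Mining NL → Summit Industries Corp. → Talon Partners LP (R2): 94% × 87% × 56% × 27% = 12.365136% of Vantage Logistics SA.
Chain via Bluewater Textiles S.p.A. → Northgate Media Ltd → Crosswind Foods Inc. (R2): 25% × 54% × 24% × 45% = 1.458% of Vantage Logistics SA.
Aggregating (R3): 12.365136% + 1.458% = 13.823136%.
13.823136% falls short of the 50% threshold by 36.176864 percentage points.

36.176864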